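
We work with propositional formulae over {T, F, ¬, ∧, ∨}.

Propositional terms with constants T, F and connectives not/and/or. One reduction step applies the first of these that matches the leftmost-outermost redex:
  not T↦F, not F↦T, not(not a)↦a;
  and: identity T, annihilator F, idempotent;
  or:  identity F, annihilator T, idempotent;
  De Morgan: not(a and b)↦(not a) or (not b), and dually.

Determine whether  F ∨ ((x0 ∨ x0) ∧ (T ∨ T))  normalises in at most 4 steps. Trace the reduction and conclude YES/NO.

  start: F ∨ ((x0 ∨ x0) ∧ (T ∨ T))
  →1  (x0 ∨ x0) ∧ (T ∨ T)
  →2  x0 ∧ (T ∨ T)
  →3  x0 ∧ T
  →4  x0

Answer: YES — reaches normal form x0 in 4 ≤ 4 steps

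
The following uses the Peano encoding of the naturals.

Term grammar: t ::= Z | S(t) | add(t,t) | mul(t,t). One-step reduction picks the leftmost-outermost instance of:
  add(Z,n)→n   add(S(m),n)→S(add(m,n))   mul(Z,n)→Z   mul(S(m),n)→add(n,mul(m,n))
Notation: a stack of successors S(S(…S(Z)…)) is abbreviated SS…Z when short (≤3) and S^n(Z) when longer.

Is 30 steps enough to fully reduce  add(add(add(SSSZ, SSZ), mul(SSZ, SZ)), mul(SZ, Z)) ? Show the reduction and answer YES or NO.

Answer: YES — reaches normal form S^7(Z) in 28 ≤ 30 steps

Reduction:
  start: add(add(add(SSSZ, SSZ), mul(SSZ, SZ)), mul(SZ, Z))
  step 1: add(add(S(add(SSZ, SSZ)), mul(SSZ, SZ)), mul(SZ, Z))
  step 2: add(S(add(add(SSZ, SSZ), mul(SSZ, SZ))), mul(SZ, Z))
  step 3: S(add(add(add(SSZ, SSZ), mul(SSZ, SZ)), mul(SZ, Z)))
  step 4: S(add(add(S(add(SZ, SSZ)), mul(SSZ, SZ)), mul(SZ, Z)))
  step 5: S(add(S(add(add(SZ, SSZ), mul(SSZ, SZ))), mul(SZ, Z)))
  step 6: S(S(add(add(add(SZ, SSZ), mul(SSZ, SZ)), mul(SZ, Z))))
  step 7: S(S(add(add(S(add(Z, SSZ)), mul(SSZ, SZ)), mul(SZ, Z))))
  step 8: S(S(add(S(add(add(Z, SSZ), mul(SSZ, SZ))), mul(SZ, Z))))
  step 9: S(S(S(add(add(add(Z, SSZ), mul(SSZ, SZ)), mul(SZ, Z)))))
  step 10: S(S(S(add(add(SSZ, mul(SSZ, SZ)), mul(SZ, Z)))))
  step 11: S(S(S(add(S(add(SZ, mul(SSZ, SZ))), mul(SZ, Z)))))
  step 12: S(S(S(S(add(add(SZ, mul(SSZ, SZ)), mul(SZ, Z))))))
  step 13: S(S(S(S(add(S(add(Z, mul(SSZ, SZ))), mul(SZ, Z))))))
  step 14: S(S(S(S(S(add(add(Z, mul(SSZ, SZ)), mul(SZ, Z)))))))
  step 15: S(S(S(S(S(add(mul(SSZ, SZ), mul(SZ, Z)))))))
  step 16: S(S(S(S(S(add(add(SZ, mul(SZ, SZ)), mul(SZ, Z)))))))
  step 17: S(S(S(S(S(add(S(add(Z, mul(SZ, SZ))), mul(SZ, Z)))))))
  step 18: S(S(S(S(S(S(add(add(Z, mul(SZ, SZ)), mul(SZ, Z))))))))
  step 19: S(S(S(S(S(S(add(mul(SZ, SZ), mul(SZ, Z))))))))
  step 20: S(S(S(S(S(S(add(add(SZ, mul(Z, SZ)), mul(SZ, Z))))))))
  step 21: S(S(S(S(S(S(add(S(add(Z, mul(Z, SZ))), mul(SZ, Z))))))))
  step 22: S(S(S(S(S(S(S(add(add(Z, mul(Z, SZ)), mul(SZ, Z)))))))))
  step 23: S(S(S(S(S(S(S(add(mul(Z, SZ), mul(SZ, Z)))))))))
  step 24: S(S(S(S(S(S(S(add(Z, mul(SZ, Z)))))))))
  step 25: S(S(S(S(S(S(S(mul(SZ, Z))))))))
  step 26: S(S(S(S(S(S(S(add(Z, mul(Z, Z)))))))))
  step 27: S(S(S(S(S(S(S(mul(Z, Z))))))))
  step 28: S^7(Z)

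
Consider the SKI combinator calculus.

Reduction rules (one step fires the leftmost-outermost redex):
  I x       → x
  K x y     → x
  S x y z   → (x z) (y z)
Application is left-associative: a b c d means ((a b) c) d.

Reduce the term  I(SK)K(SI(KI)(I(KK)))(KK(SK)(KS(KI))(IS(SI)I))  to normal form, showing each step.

  start: I(SK)K(SI(KI)(I(KK)))(KK(SK)(KS(KI))(IS(SI)I))
  step 1: SKK(SI(KI)(I(KK)))(KK(SK)(KS(KI))(IS(SI)I))
  step 2: K(SI(KI)(I(KK)))(K(SI(KI)(I(KK))))(KK(SK)(KS(KI))(IS(SI)I))
  step 3: SI(KI)(I(KK))(KK(SK)(KS(KI))(IS(SI)I))
  step 4: I(I(KK))(KI(I(KK)))(KK(SK)(KS(KI))(IS(SI)I))
  step 5: I(KK)(KI(I(KK)))(KK(SK)(KS(KI))(IS(SI)I))
  step 6: KK(KI(I(KK)))(KK(SK)(KS(KI))(IS(SI)I))
  step 7: K(KK(SK)(KS(KI))(IS(SI)I))
  step 8: K(K(KS(KI))(IS(SI)I))
  step 9: K(KS(KI))
  step 10: KS

Answer: normal form = KS  (in 10 steps)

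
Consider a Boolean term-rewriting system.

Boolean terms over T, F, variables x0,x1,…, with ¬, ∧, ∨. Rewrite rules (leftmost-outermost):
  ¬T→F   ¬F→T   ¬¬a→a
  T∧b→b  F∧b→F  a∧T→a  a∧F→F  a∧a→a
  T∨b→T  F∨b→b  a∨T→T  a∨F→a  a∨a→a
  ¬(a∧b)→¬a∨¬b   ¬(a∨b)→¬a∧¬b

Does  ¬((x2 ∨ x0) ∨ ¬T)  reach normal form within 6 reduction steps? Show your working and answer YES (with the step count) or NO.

  start: ¬((x2 ∨ x0) ∨ ¬T)
  [1] ¬(x2 ∨ x0) ∧ ¬¬T
  [2] (¬x2 ∧ ¬x0) ∧ ¬¬T
  [3] (¬x2 ∧ ¬x0) ∧ T
  [4] ¬x2 ∧ ¬x0

Answer: YES — reaches normal form ¬x2 ∧ ¬x0 in 4 ≤ 6 steps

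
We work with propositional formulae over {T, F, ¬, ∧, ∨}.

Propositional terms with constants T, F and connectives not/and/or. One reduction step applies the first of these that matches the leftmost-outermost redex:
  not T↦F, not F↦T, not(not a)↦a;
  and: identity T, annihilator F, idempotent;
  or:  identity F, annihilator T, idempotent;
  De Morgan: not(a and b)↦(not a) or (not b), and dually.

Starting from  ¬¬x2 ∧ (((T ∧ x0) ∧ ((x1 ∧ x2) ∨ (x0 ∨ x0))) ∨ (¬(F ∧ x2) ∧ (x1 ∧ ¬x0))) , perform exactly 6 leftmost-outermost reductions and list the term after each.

Answer: after 6 steps: x2 ∧ ((x0 ∧ ((x1 ∧ x2) ∨ x0)) ∨ (T ∧ (x1 ∧ ¬x0)))

Derivation:
  start: ¬¬x2 ∧ (((T ∧ x0) ∧ ((x1 ∧ x2) ∨ (x0 ∨ x0))) ∨ (¬(F ∧ x2) ∧ (x1 ∧ ¬x0)))
  →1  x2 ∧ (((T ∧ x0) ∧ ((x1 ∧ x2) ∨ (x0 ∨ x0))) ∨ (¬(F ∧ x2) ∧ (x1 ∧ ¬x0)))
  →2  x2 ∧ ((x0 ∧ ((x1 ∧ x2) ∨ (x0 ∨ x0))) ∨ (¬(F ∧ x2) ∧ (x1 ∧ ¬x0)))
  →3  x2 ∧ ((x0 ∧ ((x1 ∧ x2) ∨ x0)) ∨ (¬(F ∧ x2) ∧ (x1 ∧ ¬x0)))
  →4  x2 ∧ ((x0 ∧ ((x1 ∧ x2) ∨ x0)) ∨ ((¬F ∨ ¬x2) ∧ (x1 ∧ ¬x0)))
  →5  x2 ∧ ((x0 ∧ ((x1 ∧ x2) ∨ x0)) ∨ ((T ∨ ¬x2) ∧ (x1 ∧ ¬x0)))
  →6  x2 ∧ ((x0 ∧ ((x1 ∧ x2) ∨ x0)) ∨ (T ∧ (x1 ∧ ¬x0)))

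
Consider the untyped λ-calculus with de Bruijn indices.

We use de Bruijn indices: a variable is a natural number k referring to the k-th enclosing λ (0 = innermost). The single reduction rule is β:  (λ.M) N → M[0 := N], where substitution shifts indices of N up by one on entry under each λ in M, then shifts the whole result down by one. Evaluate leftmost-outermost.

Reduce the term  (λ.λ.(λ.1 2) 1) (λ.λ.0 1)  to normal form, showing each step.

Answer: normal form = λ.0 (λ.λ.0 1)  (in 2 steps)

Reduction:
  start: (λ.λ.(λ.1 2) 1) (λ.λ.0 1)
  →1  λ.(λ.1 (λ.λ.0 1)) (λ.λ.0 1)
  →2  λ.0 (λ.λ.0 1)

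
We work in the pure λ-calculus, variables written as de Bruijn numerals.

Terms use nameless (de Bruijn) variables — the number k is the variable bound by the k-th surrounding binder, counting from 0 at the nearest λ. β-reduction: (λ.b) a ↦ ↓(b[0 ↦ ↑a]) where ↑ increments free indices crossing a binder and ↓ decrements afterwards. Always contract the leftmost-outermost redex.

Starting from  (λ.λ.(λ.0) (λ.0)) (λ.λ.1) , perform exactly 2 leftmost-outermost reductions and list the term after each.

  start: (λ.λ.(λ.0) (λ.0)) (λ.λ.1)
  step 1: λ.(λ.0) (λ.0)
  step 2: λ.λ.0

Answer: after 2 steps: λ.λ.0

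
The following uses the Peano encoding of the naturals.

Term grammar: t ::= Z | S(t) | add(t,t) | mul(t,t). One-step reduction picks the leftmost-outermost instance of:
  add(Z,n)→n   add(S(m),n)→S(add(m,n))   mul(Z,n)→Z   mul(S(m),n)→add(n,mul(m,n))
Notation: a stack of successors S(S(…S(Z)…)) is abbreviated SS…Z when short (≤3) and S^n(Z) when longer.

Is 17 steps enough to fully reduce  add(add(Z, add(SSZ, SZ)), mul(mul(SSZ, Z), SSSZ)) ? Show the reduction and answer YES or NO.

Answer: YES — reaches normal form SSSZ in 14 ≤ 17 steps

Derivation:
  start: add(add(Z, add(SSZ, SZ)), mul(mul(SSZ, Z), SSSZ))
  →1  add(add(SSZ, SZ), mul(mul(SSZ, Z), SSSZ))
  →2  add(S(add(SZ, SZ)), mul(mul(SSZ, Z), SSSZ))
  →3  S(add(add(SZ, SZ), mul(mul(SSZ, Z), SSSZ)))
  →4  S(add(S(add(Z, SZ)), mul(mul(SSZ, Z), SSSZ)))
  →5  S(S(add(add(Z, SZ), mul(mul(SSZ, Z), SSSZ))))
  →6  S(S(add(SZ, mul(mul(SSZ, Z), SSSZ))))
  →7  S(S(S(add(Z, mul(mul(SSZ, Z), SSSZ)))))
  →8  S(S(S(mul(mul(SSZ, Z), SSSZ))))
  →9  S(S(S(mul(add(Z, mul(SZ, Z)), SSSZ))))
  →10  S(S(S(mul(mul(SZ, Z), SSSZ))))
  →11  S(S(S(mul(add(Z, mul(Z, Z)), SSSZ))))
  →12  S(S(S(mul(mul(Z, Z), SSSZ))))
  →13  S(S(S(mul(Z, SSSZ))))
  →14  SSSZ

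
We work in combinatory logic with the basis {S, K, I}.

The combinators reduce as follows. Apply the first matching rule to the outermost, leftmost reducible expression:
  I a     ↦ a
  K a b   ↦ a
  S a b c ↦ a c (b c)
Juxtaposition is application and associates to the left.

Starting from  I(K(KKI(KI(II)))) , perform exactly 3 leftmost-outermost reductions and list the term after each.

  start: I(K(KKI(KI(II))))
  step 1: K(KKI(KI(II)))
  step 2: K(K(KI(II)))
  step 3: K(KI)

Answer: after 3 steps: K(KI)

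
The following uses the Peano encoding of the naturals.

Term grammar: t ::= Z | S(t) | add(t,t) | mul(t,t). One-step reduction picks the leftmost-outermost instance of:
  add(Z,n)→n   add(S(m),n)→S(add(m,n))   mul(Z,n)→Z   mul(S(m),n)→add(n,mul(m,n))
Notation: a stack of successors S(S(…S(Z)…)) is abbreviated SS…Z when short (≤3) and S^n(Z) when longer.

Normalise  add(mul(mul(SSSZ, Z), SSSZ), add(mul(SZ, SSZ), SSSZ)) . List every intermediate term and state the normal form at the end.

Answer: normal form = S^5(Z)  (in 17 steps)

Working:
  start: add(mul(mul(SSSZ, Z), SSSZ), add(mul(SZ, SSZ), SSSZ))
  [1] add(mul(add(Z, mul(SSZ, Z)), SSSZ), add(mul(SZ, SSZ), SSSZ))
  [2] add(mul(mul(SSZ, Z), SSSZ), add(mul(SZ, SSZ), SSSZ))
  [3] add(mul(add(Z, mul(SZ, Z)), SSSZ), add(mul(SZ, SSZ), SSSZ))
  [4] add(mul(mul(SZ, Z), SSSZ), add(mul(SZ, SSZ), SSSZ))
  [5] add(mul(add(Z, mul(Z, Z)), SSSZ), add(mul(SZ, SSZ), SSSZ))
  [6] add(mul(mul(Z, Z), SSSZ), add(mul(SZ, SSZ), SSSZ))
  [7] add(mul(Z, SSSZ), add(mul(SZ, SSZ), SSSZ))
  [8] add(Z, add(mul(SZ, SSZ), SSSZ))
  [9] add(mul(SZ, SSZ), SSSZ)
  [10] add(add(SSZ, mul(Z, SSZ)), SSSZ)
  [11] add(S(add(SZ, mul(Z, SSZ))), SSSZ)
  [12] S(add(add(SZ, mul(Z, SSZ)), SSSZ))
  [13] S(add(S(add(Z, mul(Z, SSZ))), SSSZ))
  [14] S(S(add(add(Z, mul(Z, SSZ)), SSSZ)))
  [15] S(S(add(mul(Z, SSZ), SSSZ)))
  [16] S(S(add(Z, SSSZ)))
  [17] S^5(Z)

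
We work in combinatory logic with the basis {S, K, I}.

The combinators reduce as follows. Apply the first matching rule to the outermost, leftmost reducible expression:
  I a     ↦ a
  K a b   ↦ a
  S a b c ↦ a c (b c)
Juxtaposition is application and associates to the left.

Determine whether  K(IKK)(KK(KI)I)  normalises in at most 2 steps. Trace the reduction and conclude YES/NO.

  start: K(IKK)(KK(KI)I)
  →1  IKK
  →2  KK

Answer: YES — reaches normal form KK in 2 ≤ 2 steps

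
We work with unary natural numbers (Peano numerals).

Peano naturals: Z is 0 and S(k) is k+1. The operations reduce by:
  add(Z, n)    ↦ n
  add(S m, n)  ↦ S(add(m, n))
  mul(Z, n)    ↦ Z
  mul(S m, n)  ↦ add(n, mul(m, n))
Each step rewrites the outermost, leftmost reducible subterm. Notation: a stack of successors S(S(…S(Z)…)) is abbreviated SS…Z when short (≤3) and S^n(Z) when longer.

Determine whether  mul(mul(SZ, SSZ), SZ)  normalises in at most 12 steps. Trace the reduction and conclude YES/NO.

Answer: YES — reaches normal form SSZ in 12 ≤ 12 steps

Reduction:
  start: mul(mul(SZ, SSZ), SZ)
  [1] mul(add(SSZ, mul(Z, SSZ)), SZ)
  [2] mul(S(add(SZ, mul(Z, SSZ))), SZ)
  [3] add(SZ, mul(add(SZ, mul(Z, SSZ)), SZ))
  [4] S(add(Z, mul(add(SZ, mul(Z, SSZ)), SZ)))
  [5] S(mul(add(SZ, mul(Z, SSZ)), SZ))
  [6] S(mul(S(add(Z, mul(Z, SSZ))), SZ))
  [7] S(add(SZ, mul(add(Z, mul(Z, SSZ)), SZ)))
  [8] S(S(add(Z, mul(add(Z, mul(Z, SSZ)), SZ))))
  [9] S(S(mul(add(Z, mul(Z, SSZ)), SZ)))
  [10] S(S(mul(mul(Z, SSZ), SZ)))
  [11] S(S(mul(Z, SZ)))
  [12] SSZ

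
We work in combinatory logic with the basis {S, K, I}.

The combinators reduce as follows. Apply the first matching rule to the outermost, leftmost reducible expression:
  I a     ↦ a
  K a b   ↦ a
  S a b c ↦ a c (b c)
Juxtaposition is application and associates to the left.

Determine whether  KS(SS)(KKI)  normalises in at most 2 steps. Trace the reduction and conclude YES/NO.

  start: KS(SS)(KKI)
  →1  S(KKI)
  →2  SK

Answer: YES — reaches normal form SK in 2 ≤ 2 steps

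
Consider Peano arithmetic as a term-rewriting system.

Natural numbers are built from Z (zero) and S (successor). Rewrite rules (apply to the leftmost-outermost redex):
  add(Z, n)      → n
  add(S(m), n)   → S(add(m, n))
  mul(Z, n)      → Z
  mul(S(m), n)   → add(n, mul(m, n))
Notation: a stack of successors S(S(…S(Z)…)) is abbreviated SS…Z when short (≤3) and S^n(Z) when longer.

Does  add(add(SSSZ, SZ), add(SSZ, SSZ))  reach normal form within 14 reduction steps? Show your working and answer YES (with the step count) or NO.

Answer: YES — reaches normal form S^8(Z) in 12 ≤ 14 steps

Derivation:
  start: add(add(SSSZ, SZ), add(SSZ, SSZ))
  step 1: add(S(add(SSZ, SZ)), add(SSZ, SSZ))
  step 2: S(add(add(SSZ, SZ), add(SSZ, SSZ)))
  step 3: S(add(S(add(SZ, SZ)), add(SSZ, SSZ)))
  step 4: S(S(add(add(SZ, SZ), add(SSZ, SSZ))))
  step 5: S(S(add(S(add(Z, SZ)), add(SSZ, SSZ))))
  step 6: S(S(S(add(add(Z, SZ), add(SSZ, SSZ)))))
  step 7: S(S(S(add(SZ, add(SSZ, SSZ)))))
  step 8: S(S(S(S(add(Z, add(SSZ, SSZ))))))
  step 9: S(S(S(S(add(SSZ, SSZ)))))
  step 10: S(S(S(S(S(add(SZ, SSZ))))))
  step 11: S(S(S(S(S(S(add(Z, SSZ)))))))
  step 12: S^8(Z)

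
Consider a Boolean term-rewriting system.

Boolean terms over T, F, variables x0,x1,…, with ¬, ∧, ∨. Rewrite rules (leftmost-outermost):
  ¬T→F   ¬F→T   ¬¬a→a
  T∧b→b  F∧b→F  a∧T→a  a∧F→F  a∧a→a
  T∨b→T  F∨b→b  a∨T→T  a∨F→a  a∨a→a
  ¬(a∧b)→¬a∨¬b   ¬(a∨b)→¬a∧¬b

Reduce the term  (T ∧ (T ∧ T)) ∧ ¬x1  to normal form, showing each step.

  start: (T ∧ (T ∧ T)) ∧ ¬x1
  →1  (T ∧ T) ∧ ¬x1
  →2  T ∧ ¬x1
  →3  ¬x1

Answer: normal form = ¬x1  (in 3 steps)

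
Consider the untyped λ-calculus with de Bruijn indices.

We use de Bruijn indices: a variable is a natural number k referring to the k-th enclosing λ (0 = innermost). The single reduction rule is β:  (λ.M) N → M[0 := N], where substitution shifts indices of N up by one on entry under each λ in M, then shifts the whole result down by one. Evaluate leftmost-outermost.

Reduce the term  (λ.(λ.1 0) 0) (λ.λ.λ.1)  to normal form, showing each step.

  start: (λ.(λ.1 0) 0) (λ.λ.λ.1)
  step 1: (λ.(λ.λ.λ.1) 0) (λ.λ.λ.1)
  step 2: (λ.λ.λ.1) (λ.λ.λ.1)
  step 3: λ.λ.1

Answer: normal form = λ.λ.1  (in 3 steps)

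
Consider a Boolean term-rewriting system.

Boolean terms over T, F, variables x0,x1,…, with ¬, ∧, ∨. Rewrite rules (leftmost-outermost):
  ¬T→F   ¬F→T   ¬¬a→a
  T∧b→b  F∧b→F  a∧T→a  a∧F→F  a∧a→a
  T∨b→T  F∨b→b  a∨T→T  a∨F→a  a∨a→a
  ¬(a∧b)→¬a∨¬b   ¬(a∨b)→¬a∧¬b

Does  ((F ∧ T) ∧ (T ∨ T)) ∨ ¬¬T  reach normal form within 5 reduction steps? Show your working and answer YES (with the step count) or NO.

Answer: YES — reaches normal form T in 4 ≤ 5 steps

Working:
  start: ((F ∧ T) ∧ (T ∨ T)) ∨ ¬¬T
  step 1: (F ∧ (T ∨ T)) ∨ ¬¬T
  step 2: F ∨ ¬¬T
  step 3: ¬¬T
  step 4: T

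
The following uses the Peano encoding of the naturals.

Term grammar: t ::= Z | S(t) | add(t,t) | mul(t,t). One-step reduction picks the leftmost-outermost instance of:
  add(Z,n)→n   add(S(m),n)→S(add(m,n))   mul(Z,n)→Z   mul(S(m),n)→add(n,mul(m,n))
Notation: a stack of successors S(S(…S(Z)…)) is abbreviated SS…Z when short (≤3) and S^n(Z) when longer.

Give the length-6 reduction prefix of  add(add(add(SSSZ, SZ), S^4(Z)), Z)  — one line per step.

  start: add(add(add(SSSZ, SZ), S^4(Z)), Z)
  →1  add(add(S(add(SSZ, SZ)), S^4(Z)), Z)
  →2  add(S(add(add(SSZ, SZ), S^4(Z))), Z)
  →3  S(add(add(add(SSZ, SZ), S^4(Z)), Z))
  →4  S(add(add(S(add(SZ, SZ)), S^4(Z)), Z))
  →5  S(add(S(add(add(SZ, SZ), S^4(Z))), Z))
  →6  S(S(add(add(add(SZ, SZ), S^4(Z)), Z)))

Answer: after 6 steps: S(S(add(add(add(SZ, SZ), S^4(Z)), Z)))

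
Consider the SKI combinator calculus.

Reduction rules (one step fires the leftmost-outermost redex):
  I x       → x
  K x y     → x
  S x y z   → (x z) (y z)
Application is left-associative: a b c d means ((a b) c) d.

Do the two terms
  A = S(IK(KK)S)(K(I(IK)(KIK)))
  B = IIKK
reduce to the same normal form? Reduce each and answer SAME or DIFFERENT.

Term A:
  start: S(IK(KK)S)(K(I(IK)(KIK)))
  [1] S(K(KK)S)(K(I(IK)(KIK)))
  [2] S(KK)(K(I(IK)(KIK)))
  [3] S(KK)(K(IK(KIK)))
  [4] S(KK)(K(K(KIK)))
  [5] S(KK)(K(KI))

Term B:
  start: IIKK
  [1] IKK
  [2] KK

Answer: DIFFERENT — A ⇓ S(KK)(K(KI)), B ⇓ KK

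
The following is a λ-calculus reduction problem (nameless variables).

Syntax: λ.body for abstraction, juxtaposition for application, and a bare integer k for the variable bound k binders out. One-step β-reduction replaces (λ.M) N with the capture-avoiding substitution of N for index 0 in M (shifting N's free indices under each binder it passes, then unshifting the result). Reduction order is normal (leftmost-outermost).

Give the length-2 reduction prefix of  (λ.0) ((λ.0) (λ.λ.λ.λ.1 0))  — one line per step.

  start: (λ.0) ((λ.0) (λ.λ.λ.λ.1 0))
  [1] (λ.0) (λ.λ.λ.λ.1 0)
  [2] λ.λ.λ.λ.1 0

Answer: after 2 steps: λ.λ.λ.λ.1 0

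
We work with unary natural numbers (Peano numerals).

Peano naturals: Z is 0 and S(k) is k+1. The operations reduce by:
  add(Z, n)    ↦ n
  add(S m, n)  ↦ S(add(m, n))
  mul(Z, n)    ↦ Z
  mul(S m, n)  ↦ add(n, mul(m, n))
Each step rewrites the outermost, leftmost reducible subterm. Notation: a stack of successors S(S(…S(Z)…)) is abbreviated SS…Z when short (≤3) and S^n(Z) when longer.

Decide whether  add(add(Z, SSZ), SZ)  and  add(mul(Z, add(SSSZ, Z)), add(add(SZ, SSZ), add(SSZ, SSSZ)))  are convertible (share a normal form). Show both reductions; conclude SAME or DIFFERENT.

Term A:
  start: add(add(Z, SSZ), SZ)
  step 1: add(SSZ, SZ)
  step 2: S(add(SZ, SZ))
  step 3: S(S(add(Z, SZ)))
  step 4: SSSZ

Term B:
  start: add(mul(Z, add(SSSZ, Z)), add(add(SZ, SSZ), add(SSZ, SSSZ)))
  step 1: add(Z, add(add(SZ, SSZ), add(SSZ, SSSZ)))
  step 2: add(add(SZ, SSZ), add(SSZ, SSSZ))
  step 3: add(S(add(Z, SSZ)), add(SSZ, SSSZ))
  step 4: S(add(add(Z, SSZ), add(SSZ, SSSZ)))
  step 5: S(add(SSZ, add(SSZ, SSSZ)))
  step 6: S(S(add(SZ, add(SSZ, SSSZ))))
  step 7: S(S(S(add(Z, add(SSZ, SSSZ)))))
  step 8: S(S(S(add(SSZ, SSSZ))))
  step 9: S(S(S(S(add(SZ, SSSZ)))))
  step 10: S(S(S(S(S(add(Z, SSSZ))))))
  step 11: S^8(Z)

Answer: DIFFERENT — A ⇓ SSSZ, B ⇓ S^8(Z)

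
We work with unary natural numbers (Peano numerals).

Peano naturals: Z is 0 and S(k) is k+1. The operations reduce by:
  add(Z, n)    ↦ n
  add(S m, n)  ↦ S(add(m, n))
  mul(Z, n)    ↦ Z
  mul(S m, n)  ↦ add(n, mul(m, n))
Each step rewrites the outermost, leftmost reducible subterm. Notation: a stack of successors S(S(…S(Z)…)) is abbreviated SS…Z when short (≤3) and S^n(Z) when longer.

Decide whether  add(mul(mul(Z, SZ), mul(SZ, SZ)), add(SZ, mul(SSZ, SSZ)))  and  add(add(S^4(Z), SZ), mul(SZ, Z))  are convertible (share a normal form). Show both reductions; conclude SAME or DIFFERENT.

Answer: SAME — A ⇓ S^5(Z), B ⇓ S^5(Z)

Reduction:
Term A:
  start: add(mul(mul(Z, SZ), mul(SZ, SZ)), add(SZ, mul(SSZ, SSZ)))
  step 1: add(mul(Z, mul(SZ, SZ)), add(SZ, mul(SSZ, SSZ)))
  step 2: add(Z, add(SZ, mul(SSZ, SSZ)))
  step 3: add(SZ, mul(SSZ, SSZ))
  step 4: S(add(Z, mul(SSZ, SSZ)))
  step 5: S(mul(SSZ, SSZ))
  step 6: S(add(SSZ, mul(SZ, SSZ)))
  step 7: S(S(add(SZ, mul(SZ, SSZ))))
  step 8: S(S(S(add(Z, mul(SZ, SSZ)))))
  step 9: S(S(S(mul(SZ, SSZ))))
  step 10: S(S(S(add(SSZ, mul(Z, SSZ)))))
  step 11: S(S(S(S(add(SZ, mul(Z, SSZ))))))
  step 12: S(S(S(S(S(add(Z, mul(Z, SSZ)))))))
  step 13: S(S(S(S(S(mul(Z, SSZ))))))
  step 14: S^5(Z)

Term B:
  start: add(add(S^4(Z), SZ), mul(SZ, Z))
  step 1: add(S(add(SSSZ, SZ)), mul(SZ, Z))
  step 2: S(add(add(SSSZ, SZ), mul(SZ, Z)))
  step 3: S(add(S(add(SSZ, SZ)), mul(SZ, Z)))
  step 4: S(S(add(add(SSZ, SZ), mul(SZ, Z))))
  step 5: S(S(add(S(add(SZ, SZ)), mul(SZ, Z))))
  step 6: S(S(S(add(add(SZ, SZ), mul(SZ, Z)))))
  step 7: S(S(S(add(S(add(Z, SZ)), mul(SZ, Z)))))
  step 8: S(S(S(S(add(add(Z, SZ), mul(SZ, Z))))))
  step 9: S(S(S(S(add(SZ, mul(SZ, Z))))))
  step 10: S(S(S(S(S(add(Z, mul(SZ, Z)))))))
  step 11: S(S(S(S(S(mul(SZ, Z))))))
  step 12: S(S(S(S(S(add(Z, mul(Z, Z)))))))
  step 13: S(S(S(S(S(mul(Z, Z))))))
  step 14: S^5(Z)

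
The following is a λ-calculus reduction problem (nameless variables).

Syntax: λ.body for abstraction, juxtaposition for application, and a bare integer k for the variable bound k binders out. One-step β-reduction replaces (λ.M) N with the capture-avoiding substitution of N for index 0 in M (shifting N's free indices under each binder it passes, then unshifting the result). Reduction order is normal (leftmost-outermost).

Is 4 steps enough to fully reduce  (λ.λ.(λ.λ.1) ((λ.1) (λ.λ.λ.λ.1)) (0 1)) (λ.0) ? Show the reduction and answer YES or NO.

Answer: YES — reaches normal form λ.0 in 4 ≤ 4 steps

Working:
  start: (λ.λ.(λ.λ.1) ((λ.1) (λ.λ.λ.λ.1)) (0 1)) (λ.0)
  →1  λ.(λ.λ.1) ((λ.1) (λ.λ.λ.λ.1)) (0 (λ.0))
  →2  λ.(λ.(λ.2) (λ.λ.λ.λ.1)) (0 (λ.0))
  →3  λ.(λ.1) (λ.λ.λ.λ.1)
  →4  λ.0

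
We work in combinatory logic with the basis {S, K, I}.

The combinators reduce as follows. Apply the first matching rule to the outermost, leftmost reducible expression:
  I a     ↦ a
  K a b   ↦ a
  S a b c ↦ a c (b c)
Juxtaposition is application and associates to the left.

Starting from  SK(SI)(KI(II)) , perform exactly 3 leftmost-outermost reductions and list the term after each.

  start: SK(SI)(KI(II))
  →1  K(KI(II))(SI(KI(II)))
  →2  KI(II)
  →3  I

Answer: after 3 steps: I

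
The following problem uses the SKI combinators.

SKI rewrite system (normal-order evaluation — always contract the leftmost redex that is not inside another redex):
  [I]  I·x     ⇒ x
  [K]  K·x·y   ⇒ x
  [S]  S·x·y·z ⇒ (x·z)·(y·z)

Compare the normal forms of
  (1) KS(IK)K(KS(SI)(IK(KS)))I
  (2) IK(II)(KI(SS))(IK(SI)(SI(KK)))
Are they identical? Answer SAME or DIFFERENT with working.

Term A:
  start: KS(IK)K(KS(SI)(IK(KS)))I
  [1] SK(KS(SI)(IK(KS)))I
  [2] KI(KS(SI)(IK(KS))I)
  [3] I

Term B:
  start: IK(II)(KI(SS))(IK(SI)(SI(KK)))
  [1] K(II)(KI(SS))(IK(SI)(SI(KK)))
  [2] II(IK(SI)(SI(KK)))
  [3] I(IK(SI)(SI(KK)))
  [4] IK(SI)(SI(KK))
  [5] K(SI)(SI(KK))
  [6] SI

Answer: DIFFERENT — A ⇓ I, B ⇓ SI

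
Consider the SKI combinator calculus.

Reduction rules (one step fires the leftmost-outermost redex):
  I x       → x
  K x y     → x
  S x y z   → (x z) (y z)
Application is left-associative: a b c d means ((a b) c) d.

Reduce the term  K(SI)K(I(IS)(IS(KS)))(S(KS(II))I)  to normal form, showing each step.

Answer: normal form = S(S(S(KS))(SSI))(S(S(KS))(SSI))  (in 14 steps)

Reduction:
  start: K(SI)K(I(IS)(IS(KS)))(S(KS(II))I)
  step 1: SI(I(IS)(IS(KS)))(S(KS(II))I)
  step 2: I(S(KS(II))I)(I(IS)(IS(KS))(S(KS(II))I))
  step 3: S(KS(II))I(I(IS)(IS(KS))(S(KS(II))I))
  step 4: KS(II)(I(IS)(IS(KS))(S(KS(II))I))(I(I(IS)(IS(KS))(S(KS(II))I)))
  step 5: S(I(IS)(IS(KS))(S(KS(II))I))(I(I(IS)(IS(KS))(S(KS(II))I)))
  step 6: S(IS(IS(KS))(S(KS(II))I))(I(I(IS)(IS(KS))(S(KS(II))I)))
  step 7: S(S(IS(KS))(S(KS(II))I))(I(I(IS)(IS(KS))(S(KS(II))I)))
  step 8: S(S(S(KS))(S(KS(II))I))(I(I(IS)(IS(KS))(S(KS(II))I)))
  step 9: S(S(S(KS))(SSI))(I(I(IS)(IS(KS))(S(KS(II))I)))
  step 10: S(S(S(KS))(SSI))(I(IS)(IS(KS))(S(KS(II))I))
  step 11: S(S(S(KS))(SSI))(IS(IS(KS))(S(KS(II))I))
  step 12: S(S(S(KS))(SSI))(S(IS(KS))(S(KS(II))I))
  step 13: S(S(S(KS))(SSI))(S(S(KS))(S(KS(II))I))
  step 14: S(S(S(KS))(SSI))(S(S(KS))(SSI))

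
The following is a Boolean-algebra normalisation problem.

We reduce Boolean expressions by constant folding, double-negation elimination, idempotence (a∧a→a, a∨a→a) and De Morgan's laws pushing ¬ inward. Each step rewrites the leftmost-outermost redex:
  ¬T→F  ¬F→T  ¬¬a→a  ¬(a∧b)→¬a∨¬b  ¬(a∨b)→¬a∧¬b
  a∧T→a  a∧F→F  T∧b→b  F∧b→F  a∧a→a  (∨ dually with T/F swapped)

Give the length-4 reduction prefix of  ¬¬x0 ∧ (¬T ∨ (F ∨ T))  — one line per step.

  start: ¬¬x0 ∧ (¬T ∨ (F ∨ T))
  [1] x0 ∧ (¬T ∨ (F ∨ T))
  [2] x0 ∧ (F ∨ (F ∨ T))
  [3] x0 ∧ (F ∨ T)
  [4] x0 ∧ T

Answer: after 4 steps: x0 ∧ T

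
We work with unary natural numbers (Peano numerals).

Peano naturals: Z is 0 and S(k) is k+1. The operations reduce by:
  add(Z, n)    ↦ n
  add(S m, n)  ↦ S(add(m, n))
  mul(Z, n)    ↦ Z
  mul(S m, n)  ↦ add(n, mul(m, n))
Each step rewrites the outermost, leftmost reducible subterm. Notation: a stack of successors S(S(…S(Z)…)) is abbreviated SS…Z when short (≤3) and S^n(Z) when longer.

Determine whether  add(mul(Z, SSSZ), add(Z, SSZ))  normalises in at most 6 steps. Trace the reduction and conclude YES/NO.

Answer: YES — reaches normal form SSZ in 3 ≤ 6 steps

Reduction:
  start: add(mul(Z, SSSZ), add(Z, SSZ))
  [1] add(Z, add(Z, SSZ))
  [2] add(Z, SSZ)
  [3] SSZ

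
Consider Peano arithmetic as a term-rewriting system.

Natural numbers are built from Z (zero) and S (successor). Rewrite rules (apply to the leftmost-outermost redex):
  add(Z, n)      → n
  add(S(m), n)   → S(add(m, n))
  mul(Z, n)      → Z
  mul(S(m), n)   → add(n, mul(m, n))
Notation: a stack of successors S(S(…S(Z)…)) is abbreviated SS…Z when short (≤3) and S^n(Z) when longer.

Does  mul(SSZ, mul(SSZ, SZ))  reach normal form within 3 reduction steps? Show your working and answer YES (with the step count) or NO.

Answer: NO — after 3 steps the term is add(S(add(Z, mul(SZ, SZ))), mul(SZ, mul(SSZ, SZ))), not yet normal

Working:
  start: mul(SSZ, mul(SSZ, SZ))
  [1] add(mul(SSZ, SZ), mul(SZ, mul(SSZ, SZ)))
  [2] add(add(SZ, mul(SZ, SZ)), mul(SZ, mul(SSZ, SZ)))
  [3] add(S(add(Z, mul(SZ, SZ))), mul(SZ, mul(SSZ, SZ)))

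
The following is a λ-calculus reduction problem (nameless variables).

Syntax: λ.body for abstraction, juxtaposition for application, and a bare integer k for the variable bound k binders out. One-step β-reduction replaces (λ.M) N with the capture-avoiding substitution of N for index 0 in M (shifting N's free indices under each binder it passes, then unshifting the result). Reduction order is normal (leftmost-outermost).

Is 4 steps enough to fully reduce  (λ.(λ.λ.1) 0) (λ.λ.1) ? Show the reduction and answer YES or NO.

  start: (λ.(λ.λ.1) 0) (λ.λ.1)
  [1] (λ.λ.1) (λ.λ.1)
  [2] λ.λ.λ.1

Answer: YES — reaches normal form λ.λ.λ.1 in 2 ≤ 4 steps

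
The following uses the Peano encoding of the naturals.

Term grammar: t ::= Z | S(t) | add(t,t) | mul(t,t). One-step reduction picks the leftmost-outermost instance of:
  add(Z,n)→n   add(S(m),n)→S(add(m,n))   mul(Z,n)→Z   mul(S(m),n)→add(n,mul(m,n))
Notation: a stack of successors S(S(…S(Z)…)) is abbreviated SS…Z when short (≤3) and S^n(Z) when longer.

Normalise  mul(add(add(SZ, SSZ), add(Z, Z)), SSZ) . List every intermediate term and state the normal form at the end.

Answer: normal form = S^6(Z)  (in 20 steps)

Derivation:
  start: mul(add(add(SZ, SSZ), add(Z, Z)), SSZ)
  step 1: mul(add(S(add(Z, SSZ)), add(Z, Z)), SSZ)
  step 2: mul(S(add(add(Z, SSZ), add(Z, Z))), SSZ)
  step 3: add(SSZ, mul(add(add(Z, SSZ), add(Z, Z)), SSZ))
  step 4: S(add(SZ, mul(add(add(Z, SSZ), add(Z, Z)), SSZ)))
  step 5: S(S(add(Z, mul(add(add(Z, SSZ), add(Z, Z)), SSZ))))
  step 6: S(S(mul(add(add(Z, SSZ), add(Z, Z)), SSZ)))
  step 7: S(S(mul(add(SSZ, add(Z, Z)), SSZ)))
  step 8: S(S(mul(S(add(SZ, add(Z, Z))), SSZ)))
  step 9: S(S(add(SSZ, mul(add(SZ, add(Z, Z)), SSZ))))
  step 10: S(S(S(add(SZ, mul(add(SZ, add(Z, Z)), SSZ)))))
  step 11: S(S(S(S(add(Z, mul(add(SZ, add(Z, Z)), SSZ))))))
  step 12: S(S(S(S(mul(add(SZ, add(Z, Z)), SSZ)))))
  step 13: S(S(S(S(mul(S(add(Z, add(Z, Z))), SSZ)))))
  step 14: S(S(S(S(add(SSZ, mul(add(Z, add(Z, Z)), SSZ))))))
  step 15: S(S(S(S(S(add(SZ, mul(add(Z, add(Z, Z)), SSZ)))))))
  step 16: S(S(S(S(S(S(add(Z, mul(add(Z, add(Z, Z)), SSZ))))))))
  step 17: S(S(S(S(S(S(mul(add(Z, add(Z, Z)), SSZ)))))))
  step 18: S(S(S(S(S(S(mul(add(Z, Z), SSZ)))))))
  step 19: S(S(S(S(S(S(mul(Z, SSZ)))))))
  step 20: S^6(Z)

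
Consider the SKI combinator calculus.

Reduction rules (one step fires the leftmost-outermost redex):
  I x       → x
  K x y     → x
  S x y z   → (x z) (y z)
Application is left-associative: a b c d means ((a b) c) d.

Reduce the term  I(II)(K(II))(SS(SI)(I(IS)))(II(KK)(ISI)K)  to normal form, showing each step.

Answer: normal form = KK  (in 9 steps)

Derivation:
  start: I(II)(K(II))(SS(SI)(I(IS)))(II(KK)(ISI)K)
  step 1: II(K(II))(SS(SI)(I(IS)))(II(KK)(ISI)K)
  step 2: I(K(II))(SS(SI)(I(IS)))(II(KK)(ISI)K)
  step 3: K(II)(SS(SI)(I(IS)))(II(KK)(ISI)K)
  step 4: II(II(KK)(ISI)K)
  step 5: I(II(KK)(ISI)K)
  step 6: II(KK)(ISI)K
  step 7: I(KK)(ISI)K
  step 8: KK(ISI)K
  step 9: KK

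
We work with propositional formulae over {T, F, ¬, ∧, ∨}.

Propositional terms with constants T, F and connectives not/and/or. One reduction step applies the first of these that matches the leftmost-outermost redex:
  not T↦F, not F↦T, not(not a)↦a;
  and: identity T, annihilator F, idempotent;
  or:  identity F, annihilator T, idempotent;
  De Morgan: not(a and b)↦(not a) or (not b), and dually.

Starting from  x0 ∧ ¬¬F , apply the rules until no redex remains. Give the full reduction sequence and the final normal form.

Answer: normal form = F  (in 2 steps)

Reduction:
  start: x0 ∧ ¬¬F
  step 1: x0 ∧ F
  step 2: F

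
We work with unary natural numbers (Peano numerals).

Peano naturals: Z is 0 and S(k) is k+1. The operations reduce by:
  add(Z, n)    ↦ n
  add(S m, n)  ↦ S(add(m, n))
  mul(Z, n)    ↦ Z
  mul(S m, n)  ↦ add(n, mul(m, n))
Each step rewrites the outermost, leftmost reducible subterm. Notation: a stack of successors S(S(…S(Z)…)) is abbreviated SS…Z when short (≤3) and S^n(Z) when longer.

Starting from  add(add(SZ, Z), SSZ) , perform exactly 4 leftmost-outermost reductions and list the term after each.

  start: add(add(SZ, Z), SSZ)
  →1  add(S(add(Z, Z)), SSZ)
  →2  S(add(add(Z, Z), SSZ))
  →3  S(add(Z, SSZ))
  →4  SSSZ

Answer: after 4 steps: SSSZ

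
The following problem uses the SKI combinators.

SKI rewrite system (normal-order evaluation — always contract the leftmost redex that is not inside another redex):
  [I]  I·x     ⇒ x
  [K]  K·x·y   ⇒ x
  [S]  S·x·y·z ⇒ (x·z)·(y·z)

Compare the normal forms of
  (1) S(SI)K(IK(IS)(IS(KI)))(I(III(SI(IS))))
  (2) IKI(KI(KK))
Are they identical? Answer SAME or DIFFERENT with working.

Term A:
  start: S(SI)K(IK(IS)(IS(KI)))(I(III(SI(IS))))
  [1] SI(IK(IS)(IS(KI)))(K(IK(IS)(IS(KI))))(I(III(SI(IS))))
  [2] I(K(IK(IS)(IS(KI))))(IK(IS)(IS(KI))(K(IK(IS)(IS(KI)))))(I(III(SI(IS))))
  [3] K(IK(IS)(IS(KI)))(IK(IS)(IS(KI))(K(IK(IS)(IS(KI)))))(I(III(SI(IS))))
  [4] IK(IS)(IS(KI))(I(III(SI(IS))))
  [5] K(IS)(IS(KI))(I(III(SI(IS))))
  [6] IS(I(III(SI(IS))))
  [7] S(I(III(SI(IS))))
  [8] S(III(SI(IS)))
  [9] S(II(SI(IS)))
  [10] S(I(SI(IS)))
  [11] S(SI(IS))
  [12] S(SIS)

Term B:
  start: IKI(KI(KK))
  [1] KI(KI(KK))
  [2] I

Answer: DIFFERENT — A ⇓ S(SIS), B ⇓ I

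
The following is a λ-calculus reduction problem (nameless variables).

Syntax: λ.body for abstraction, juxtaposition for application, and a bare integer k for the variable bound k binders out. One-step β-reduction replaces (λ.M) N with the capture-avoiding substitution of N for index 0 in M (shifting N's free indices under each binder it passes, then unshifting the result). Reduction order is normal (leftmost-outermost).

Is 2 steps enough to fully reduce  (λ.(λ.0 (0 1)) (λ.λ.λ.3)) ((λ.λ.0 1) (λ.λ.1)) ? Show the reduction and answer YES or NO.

Answer: NO — after 2 steps the term is (λ.λ.λ.(λ.λ.0 1) (λ.λ.1)) ((λ.λ.λ.(λ.λ.0 1) (λ.λ.1)) ((λ.λ.0 1) (λ.λ.1))), not yet normal

Derivation:
  start: (λ.(λ.0 (0 1)) (λ.λ.λ.3)) ((λ.λ.0 1) (λ.λ.1))
  step 1: (λ.0 (0 ((λ.λ.0 1) (λ.λ.1)))) (λ.λ.λ.(λ.λ.0 1) (λ.λ.1))
  step 2: (λ.λ.λ.(λ.λ.0 1) (λ.λ.1)) ((λ.λ.λ.(λ.λ.0 1) (λ.λ.1)) ((λ.λ.0 1) (λ.λ.1)))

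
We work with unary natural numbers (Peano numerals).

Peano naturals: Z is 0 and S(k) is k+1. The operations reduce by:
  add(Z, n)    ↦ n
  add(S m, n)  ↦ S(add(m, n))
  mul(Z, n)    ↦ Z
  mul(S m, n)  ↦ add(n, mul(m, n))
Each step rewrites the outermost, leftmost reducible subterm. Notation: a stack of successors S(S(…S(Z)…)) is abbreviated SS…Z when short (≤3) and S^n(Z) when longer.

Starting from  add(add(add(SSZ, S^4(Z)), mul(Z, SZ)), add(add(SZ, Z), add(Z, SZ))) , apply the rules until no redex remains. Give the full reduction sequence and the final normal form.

  start: add(add(add(SSZ, S^4(Z)), mul(Z, SZ)), add(add(SZ, Z), add(Z, SZ)))
  →1  add(add(S(add(SZ, S^4(Z))), mul(Z, SZ)), add(add(SZ, Z), add(Z, SZ)))
  →2  add(S(add(add(SZ, S^4(Z)), mul(Z, SZ))), add(add(SZ, Z), add(Z, SZ)))
  →3  S(add(add(add(SZ, S^4(Z)), mul(Z, SZ)), add(add(SZ, Z), add(Z, SZ))))
  →4  S(add(add(S(add(Z, S^4(Z))), mul(Z, SZ)), add(add(SZ, Z), add(Z, SZ))))
  →5  S(add(S(add(add(Z, S^4(Z)), mul(Z, SZ))), add(add(SZ, Z), add(Z, SZ))))
  →6  S(S(add(add(add(Z, S^4(Z)), mul(Z, SZ)), add(add(SZ, Z), add(Z, SZ)))))
  →7  S(S(add(add(S^4(Z), mul(Z, SZ)), add(add(SZ, Z), add(Z, SZ)))))
  →8  S(S(add(S(add(SSSZ, mul(Z, SZ))), add(add(SZ, Z), add(Z, SZ)))))
  →9  S(S(S(add(add(SSSZ, mul(Z, SZ)), add(add(SZ, Z), add(Z, SZ))))))
  →10  S(S(S(add(S(add(SSZ, mul(Z, SZ))), add(add(SZ, Z), add(Z, SZ))))))
  →11  S(S(S(S(add(add(SSZ, mul(Z, SZ)), add(add(SZ, Z), add(Z, SZ)))))))
  →12  S(S(S(S(add(S(add(SZ, mul(Z, SZ))), add(add(SZ, Z), add(Z, SZ)))))))
  →13  S(S(S(S(S(add(add(SZ, mul(Z, SZ)), add(add(SZ, Z), add(Z, SZ))))))))
  →14  S(S(S(S(S(add(S(add(Z, mul(Z, SZ))), add(add(SZ, Z), add(Z, SZ))))))))
  →15  S(S(S(S(S(S(add(add(Z, mul(Z, SZ)), add(add(SZ, Z), add(Z, SZ)))))))))
  →16  S(S(S(S(S(S(add(mul(Z, SZ), add(add(SZ, Z), add(Z, SZ)))))))))
  →17  S(S(S(S(S(S(add(Z, add(add(SZ, Z), add(Z, SZ)))))))))
  →18  S(S(S(S(S(S(add(add(SZ, Z), add(Z, SZ))))))))
  →19  S(S(S(S(S(S(add(S(add(Z, Z)), add(Z, SZ))))))))
  →20  S(S(S(S(S(S(S(add(add(Z, Z), add(Z, SZ)))))))))
  →21  S(S(S(S(S(S(S(add(Z, add(Z, SZ)))))))))
  →22  S(S(S(S(S(S(S(add(Z, SZ))))))))
  →23  S^8(Z)

Answer: normal form = S^8(Z)  (in 23 steps)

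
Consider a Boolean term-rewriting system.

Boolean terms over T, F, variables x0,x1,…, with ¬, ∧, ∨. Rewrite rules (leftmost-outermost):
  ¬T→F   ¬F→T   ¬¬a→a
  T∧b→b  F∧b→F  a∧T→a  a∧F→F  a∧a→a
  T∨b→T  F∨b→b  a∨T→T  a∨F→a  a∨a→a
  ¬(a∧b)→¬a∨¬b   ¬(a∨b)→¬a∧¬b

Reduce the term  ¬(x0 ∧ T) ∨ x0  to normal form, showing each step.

  start: ¬(x0 ∧ T) ∨ x0
  step 1: (¬x0 ∨ ¬T) ∨ x0
  step 2: (¬x0 ∨ F) ∨ x0
  step 3: ¬x0 ∨ x0

Answer: normal form = ¬x0 ∨ x0  (in 3 steps)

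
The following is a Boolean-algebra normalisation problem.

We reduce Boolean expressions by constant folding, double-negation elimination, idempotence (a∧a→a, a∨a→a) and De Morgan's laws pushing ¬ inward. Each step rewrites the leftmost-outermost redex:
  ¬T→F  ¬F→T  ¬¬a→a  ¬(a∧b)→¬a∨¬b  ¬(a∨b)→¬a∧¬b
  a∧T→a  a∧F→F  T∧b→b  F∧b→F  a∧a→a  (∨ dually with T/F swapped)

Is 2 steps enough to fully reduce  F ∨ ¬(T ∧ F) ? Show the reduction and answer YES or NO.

  start: F ∨ ¬(T ∧ F)
  step 1: ¬(T ∧ F)
  step 2: ¬T ∨ ¬F

Answer: NO — after 2 steps the term is ¬T ∨ ¬F, not yet normal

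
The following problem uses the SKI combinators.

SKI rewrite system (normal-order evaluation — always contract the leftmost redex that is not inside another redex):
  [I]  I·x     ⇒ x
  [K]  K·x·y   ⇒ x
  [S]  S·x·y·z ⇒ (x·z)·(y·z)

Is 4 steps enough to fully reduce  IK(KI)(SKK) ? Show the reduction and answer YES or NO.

Answer: YES — reaches normal form KI in 2 ≤ 4 steps

Working:
  start: IK(KI)(SKK)
  →1  K(KI)(SKK)
  →2  KI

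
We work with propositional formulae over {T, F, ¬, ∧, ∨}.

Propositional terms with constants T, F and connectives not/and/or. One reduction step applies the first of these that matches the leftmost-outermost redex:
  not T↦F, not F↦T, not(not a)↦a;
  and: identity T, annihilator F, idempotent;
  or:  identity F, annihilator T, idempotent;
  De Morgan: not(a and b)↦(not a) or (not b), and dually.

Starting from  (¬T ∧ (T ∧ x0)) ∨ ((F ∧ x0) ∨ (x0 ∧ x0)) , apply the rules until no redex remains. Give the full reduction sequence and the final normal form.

Answer: normal form = x0  (in 6 steps)

Working:
  start: (¬T ∧ (T ∧ x0)) ∨ ((F ∧ x0) ∨ (x0 ∧ x0))
  [1] (F ∧ (T ∧ x0)) ∨ ((F ∧ x0) ∨ (x0 ∧ x0))
  [2] F ∨ ((F ∧ x0) ∨ (x0 ∧ x0))
  [3] (F ∧ x0) ∨ (x0 ∧ x0)
  [4] F ∨ (x0 ∧ x0)
  [5] x0 ∧ x0
  [6] x0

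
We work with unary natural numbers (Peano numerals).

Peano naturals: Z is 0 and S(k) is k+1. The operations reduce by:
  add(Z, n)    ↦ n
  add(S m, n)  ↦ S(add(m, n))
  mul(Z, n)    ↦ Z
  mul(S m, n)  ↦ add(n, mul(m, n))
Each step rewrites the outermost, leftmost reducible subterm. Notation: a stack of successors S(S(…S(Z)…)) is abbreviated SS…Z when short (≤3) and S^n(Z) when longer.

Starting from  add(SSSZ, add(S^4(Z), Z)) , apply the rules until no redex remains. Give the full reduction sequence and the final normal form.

  start: add(SSSZ, add(S^4(Z), Z))
  →1  S(add(SSZ, add(S^4(Z), Z)))
  →2  S(S(add(SZ, add(S^4(Z), Z))))
  →3  S(S(S(add(Z, add(S^4(Z), Z)))))
  →4  S(S(S(add(S^4(Z), Z))))
  →5  S(S(S(S(add(SSSZ, Z)))))
  →6  S(S(S(S(S(add(SSZ, Z))))))
  →7  S(S(S(S(S(S(add(SZ, Z)))))))
  →8  S(S(S(S(S(S(S(add(Z, Z))))))))
  →9  S^7(Z)

Answer: normal form = S^7(Z)  (in 9 steps)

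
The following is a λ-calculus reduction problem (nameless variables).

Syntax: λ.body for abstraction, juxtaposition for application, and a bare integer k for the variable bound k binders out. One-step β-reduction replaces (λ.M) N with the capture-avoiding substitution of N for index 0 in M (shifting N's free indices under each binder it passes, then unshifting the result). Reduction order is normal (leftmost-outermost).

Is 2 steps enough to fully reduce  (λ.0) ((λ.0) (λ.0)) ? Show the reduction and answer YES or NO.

  start: (λ.0) ((λ.0) (λ.0))
  [1] (λ.0) (λ.0)
  [2] λ.0

Answer: YES — reaches normal form λ.0 in 2 ≤ 2 steps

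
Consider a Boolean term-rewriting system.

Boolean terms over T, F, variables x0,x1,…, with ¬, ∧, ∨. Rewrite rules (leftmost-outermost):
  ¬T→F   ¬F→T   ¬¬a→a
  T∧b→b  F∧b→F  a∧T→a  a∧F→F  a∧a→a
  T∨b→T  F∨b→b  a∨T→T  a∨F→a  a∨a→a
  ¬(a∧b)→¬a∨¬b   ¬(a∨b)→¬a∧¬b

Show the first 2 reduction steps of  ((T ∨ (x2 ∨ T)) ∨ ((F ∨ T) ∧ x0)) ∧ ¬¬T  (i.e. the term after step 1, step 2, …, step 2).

Answer: after 2 steps: T ∧ ¬¬T

Working:
  start: ((T ∨ (x2 ∨ T)) ∨ ((F ∨ T) ∧ x0)) ∧ ¬¬T
  [1] (T ∨ ((F ∨ T) ∧ x0)) ∧ ¬¬T
  [2] T ∧ ¬¬T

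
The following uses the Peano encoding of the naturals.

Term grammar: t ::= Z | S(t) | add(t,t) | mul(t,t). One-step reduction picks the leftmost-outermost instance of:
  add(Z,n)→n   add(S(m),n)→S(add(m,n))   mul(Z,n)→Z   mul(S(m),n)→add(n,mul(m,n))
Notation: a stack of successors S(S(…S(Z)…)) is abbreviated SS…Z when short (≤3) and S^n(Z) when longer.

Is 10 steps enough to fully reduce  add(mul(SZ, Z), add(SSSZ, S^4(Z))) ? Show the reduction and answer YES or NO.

  start: add(mul(SZ, Z), add(SSSZ, S^4(Z)))
  [1] add(add(Z, mul(Z, Z)), add(SSSZ, S^4(Z)))
  [2] add(mul(Z, Z), add(SSSZ, S^4(Z)))
  [3] add(Z, add(SSSZ, S^4(Z)))
  [4] add(SSSZ, S^4(Z))
  [5] S(add(SSZ, S^4(Z)))
  [6] S(S(add(SZ, S^4(Z))))
  [7] S(S(S(add(Z, S^4(Z)))))
  [8] S^7(Z)

Answer: YES — reaches normal form S^7(Z) in 8 ≤ 10 steps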